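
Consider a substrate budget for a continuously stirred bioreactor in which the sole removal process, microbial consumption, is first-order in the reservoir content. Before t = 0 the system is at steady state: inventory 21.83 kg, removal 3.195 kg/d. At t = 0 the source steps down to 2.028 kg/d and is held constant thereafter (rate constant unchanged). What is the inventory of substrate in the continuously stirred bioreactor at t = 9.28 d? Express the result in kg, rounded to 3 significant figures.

The sink rate constant is k = F₀/M₀ = 3.195/21.83 = 0.1464 d⁻¹.
Solving dM/dt = F₁ − kM with M(0) = M₀ gives M(t) = F₁/k + (M₀ − F₁/k)·e^(−kt).
F₁/k = 2.028/0.1464 = 13.856 kg; kt = 0.1464 × 9.28 = 1.358, e^(−kt) = 0.2571.
M(9.28) = 13.856 + (21.83 − 13.856) × 0.2571 = 13.856 + 2.050 = 15.907 kg.

15.9 kg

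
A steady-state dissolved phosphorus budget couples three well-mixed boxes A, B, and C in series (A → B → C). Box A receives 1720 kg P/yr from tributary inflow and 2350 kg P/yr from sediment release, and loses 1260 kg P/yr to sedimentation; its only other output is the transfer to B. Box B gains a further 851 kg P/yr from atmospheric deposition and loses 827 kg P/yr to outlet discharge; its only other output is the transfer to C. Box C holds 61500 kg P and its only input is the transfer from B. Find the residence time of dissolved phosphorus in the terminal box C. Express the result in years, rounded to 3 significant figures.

Box A: F(A→B) = (1720 + 2350) − 1260 = 2810.0 kg P/yr.
Box B: F(B→C) = (2810.0 + 851) − 827 = 2834.0 kg P/yr.
Box C throughput = its input = 2834.0 kg P/yr; τ = 61500 / 2834.0 = 21.70 yr.

21.7 yr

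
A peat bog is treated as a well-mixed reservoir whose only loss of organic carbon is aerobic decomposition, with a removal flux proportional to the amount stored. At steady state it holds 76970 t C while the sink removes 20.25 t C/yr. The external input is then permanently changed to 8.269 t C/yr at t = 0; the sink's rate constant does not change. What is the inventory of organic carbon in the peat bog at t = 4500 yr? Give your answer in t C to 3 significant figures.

The sink rate constant is k = F₀/M₀ = 20.25/76970 = 0.0002631 yr⁻¹.
Solving dM/dt = F₁ − kM with M(0) = M₀ gives M(t) = F₁/k + (M₀ − F₁/k)·e^(−kt).
F₁/k = 8.269/0.0002631 = 31430 t C; kt = 0.0002631 × 4500 = 1.184, e^(−kt) = 0.3061.
M(4500) = 31430 + (76970 − 31430) × 0.3061 = 31430 + 13940 = 45369 t C.

45400 t C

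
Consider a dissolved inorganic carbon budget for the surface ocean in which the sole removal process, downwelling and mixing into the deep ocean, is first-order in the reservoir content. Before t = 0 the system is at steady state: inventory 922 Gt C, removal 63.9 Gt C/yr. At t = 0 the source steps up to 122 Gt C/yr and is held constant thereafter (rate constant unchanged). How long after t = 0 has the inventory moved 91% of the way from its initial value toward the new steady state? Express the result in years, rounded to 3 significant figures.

τ = M₀/F₀ = 922/63.9 = 14.43 yr.
The remaining gap fraction is e^(−t/τ); 91% covered ⇒ e^(−t/τ) = 0.0900.
t = −τ ln(0.0900) = 14.43 × 2.408 = 34.74 yr.

34.7 yr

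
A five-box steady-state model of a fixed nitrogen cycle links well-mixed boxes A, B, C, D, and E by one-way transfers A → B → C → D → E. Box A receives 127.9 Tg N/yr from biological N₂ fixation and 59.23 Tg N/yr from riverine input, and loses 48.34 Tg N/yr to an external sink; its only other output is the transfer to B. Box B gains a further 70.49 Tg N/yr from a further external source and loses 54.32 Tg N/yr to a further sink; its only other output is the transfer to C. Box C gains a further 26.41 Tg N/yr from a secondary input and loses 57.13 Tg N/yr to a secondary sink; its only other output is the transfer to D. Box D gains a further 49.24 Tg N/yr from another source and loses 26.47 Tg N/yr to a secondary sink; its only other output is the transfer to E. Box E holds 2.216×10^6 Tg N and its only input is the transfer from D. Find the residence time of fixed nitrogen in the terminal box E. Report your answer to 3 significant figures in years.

Box A: F(A→B) = (127.9 + 59.23) − 48.34 = 138.79 Tg N/yr.
Box B: F(B→C) = (138.79 + 70.49) − 54.32 = 154.96 Tg N/yr.
Box C: F(C→D) = (154.96 + 26.41) − 57.13 = 124.24 Tg N/yr.
Box D: F(D→E) = (124.24 + 49.24) − 26.47 = 147.01 Tg N/yr.
Box E throughput = its input = 147.01 Tg N/yr; τ = 2.216×10^6 / 147.01 = 15070 yr.

15100 yr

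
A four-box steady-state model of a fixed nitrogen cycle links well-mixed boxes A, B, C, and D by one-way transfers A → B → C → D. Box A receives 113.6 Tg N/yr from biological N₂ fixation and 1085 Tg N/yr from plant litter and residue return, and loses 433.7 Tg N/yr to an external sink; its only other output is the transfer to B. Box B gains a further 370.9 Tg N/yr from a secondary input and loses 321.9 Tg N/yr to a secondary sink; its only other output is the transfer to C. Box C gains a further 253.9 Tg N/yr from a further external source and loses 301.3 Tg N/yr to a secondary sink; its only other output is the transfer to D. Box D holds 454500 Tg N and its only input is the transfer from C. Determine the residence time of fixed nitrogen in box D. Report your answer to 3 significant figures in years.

Box A: F(A→B) = (113.6 + 1085) − 433.7 = 764.90 Tg N/yr.
Box B: F(B→C) = (764.90 + 370.9) − 321.9 = 813.90 Tg N/yr.
Box C: F(C→D) = (813.90 + 253.9) − 301.3 = 766.50 Tg N/yr.
Box D throughput = its input = 766.50 Tg N/yr; τ = 454500 / 766.50 = 593.0 yr.

593 yr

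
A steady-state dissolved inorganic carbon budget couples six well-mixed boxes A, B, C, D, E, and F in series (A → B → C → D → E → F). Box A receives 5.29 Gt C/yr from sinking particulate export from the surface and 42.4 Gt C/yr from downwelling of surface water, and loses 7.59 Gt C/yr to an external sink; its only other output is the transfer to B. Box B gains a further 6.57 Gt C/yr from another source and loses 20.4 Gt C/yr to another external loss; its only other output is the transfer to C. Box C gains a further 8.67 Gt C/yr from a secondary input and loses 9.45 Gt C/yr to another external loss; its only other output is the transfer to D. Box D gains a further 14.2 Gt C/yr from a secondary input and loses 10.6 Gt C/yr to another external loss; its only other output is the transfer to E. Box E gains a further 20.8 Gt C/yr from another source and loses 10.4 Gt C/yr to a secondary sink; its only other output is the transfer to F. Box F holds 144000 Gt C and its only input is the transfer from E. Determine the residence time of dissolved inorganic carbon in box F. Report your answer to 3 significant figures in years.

3650 yr

Box A: F(A→B) = (5.29 + 42.4) − 7.59 = 40.100 Gt C/yr.
Box B: F(B→C) = (40.100 + 6.57) − 20.4 = 26.270 Gt C/yr.
Box C: F(C→D) = (26.270 + 8.67) − 9.45 = 25.490 Gt C/yr.
Box D: F(D→E) = (25.490 + 14.2) − 10.6 = 29.090 Gt C/yr.
Box E: F(E→F) = (29.090 + 20.8) − 10.4 = 39.490 Gt C/yr.
Box F throughput = its input = 39.490 Gt C/yr; τ = 144000 / 39.490 = 3646 yr.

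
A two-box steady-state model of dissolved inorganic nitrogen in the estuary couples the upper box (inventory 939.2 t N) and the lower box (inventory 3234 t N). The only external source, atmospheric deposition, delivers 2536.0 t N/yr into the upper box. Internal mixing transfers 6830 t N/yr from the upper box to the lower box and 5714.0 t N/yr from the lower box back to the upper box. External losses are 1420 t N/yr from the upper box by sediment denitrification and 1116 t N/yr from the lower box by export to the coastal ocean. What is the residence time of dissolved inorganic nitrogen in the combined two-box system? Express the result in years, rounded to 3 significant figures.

Residence time in the combined system uses the total inventory and the total *external* removal — internal exchanges between the two boxes cancel.
M_total = 939.2 + 3234 = 4173.2 t N.
ΣF_external_out = 1420 + 1116 = 2536.0 t N/yr.
τ = M_total / ΣF_ext = 4173.2 / 2536.0 = 1.646 yr.

1.65 yr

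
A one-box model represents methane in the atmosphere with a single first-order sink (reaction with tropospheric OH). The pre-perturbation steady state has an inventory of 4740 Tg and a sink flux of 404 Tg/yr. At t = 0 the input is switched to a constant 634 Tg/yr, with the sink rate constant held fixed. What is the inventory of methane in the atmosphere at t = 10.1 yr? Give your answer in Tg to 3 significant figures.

6300 Tg

The sink rate constant is k = F₀/M₀ = 404/4740 = 0.08523 yr⁻¹.
Solving dM/dt = F₁ − kM with M(0) = M₀ gives M(t) = F₁/k + (M₀ − F₁/k)·e^(−kt).
F₁/k = 634/0.08523 = 7438.5 Tg; kt = 0.08523 × 10.1 = 0.8608, e^(−kt) = 0.4228.
M(10.1) = 7438.5 + (4740 − 7438.5) × 0.4228 = 7438.5 − 1141 = 6297.6 Tg.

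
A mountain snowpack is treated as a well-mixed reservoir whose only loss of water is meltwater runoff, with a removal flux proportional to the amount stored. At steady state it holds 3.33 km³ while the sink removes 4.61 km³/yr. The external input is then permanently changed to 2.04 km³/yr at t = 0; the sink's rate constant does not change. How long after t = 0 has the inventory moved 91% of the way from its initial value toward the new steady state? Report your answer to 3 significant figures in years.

τ = M₀/F₀ = 3.33/4.61 = 0.7223 yr.
The remaining gap fraction is e^(−t/τ); 91% covered ⇒ e^(−t/τ) = 0.0900.
t = −τ ln(0.0900) = 0.7223 × 2.408 = 1.739 yr.

1.74 yr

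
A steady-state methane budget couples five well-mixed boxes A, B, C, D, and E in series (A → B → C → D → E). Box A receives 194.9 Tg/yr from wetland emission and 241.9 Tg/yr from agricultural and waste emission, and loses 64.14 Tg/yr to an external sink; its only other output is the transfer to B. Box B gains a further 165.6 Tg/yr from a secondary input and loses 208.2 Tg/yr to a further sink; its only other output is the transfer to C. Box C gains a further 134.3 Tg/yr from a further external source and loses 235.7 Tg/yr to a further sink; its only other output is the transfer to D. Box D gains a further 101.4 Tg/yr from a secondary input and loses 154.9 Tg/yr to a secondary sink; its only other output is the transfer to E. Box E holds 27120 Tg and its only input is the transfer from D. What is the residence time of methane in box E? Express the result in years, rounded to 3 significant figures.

Box A: F(A→B) = (194.9 + 241.9) − 64.14 = 372.66 Tg/yr.
Box B: F(B→C) = (372.66 + 165.6) − 208.2 = 330.06 Tg/yr.
Box C: F(C→D) = (330.06 + 134.3) − 235.7 = 228.66 Tg/yr.
Box D: F(D→E) = (228.66 + 101.4) − 154.9 = 175.16 Tg/yr.
Box E throughput = its input = 175.16 Tg/yr; τ = 27120 / 175.16 = 154.8 yr.

155 yr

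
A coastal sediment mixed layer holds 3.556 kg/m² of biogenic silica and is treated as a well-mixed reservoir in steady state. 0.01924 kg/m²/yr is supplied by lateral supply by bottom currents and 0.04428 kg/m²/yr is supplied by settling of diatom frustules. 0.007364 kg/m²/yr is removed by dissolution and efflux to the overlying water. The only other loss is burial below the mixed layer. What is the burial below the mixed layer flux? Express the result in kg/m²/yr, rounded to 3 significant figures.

0.0562 kg/m²/yr

At steady state ΣF_in = ΣF_out.
ΣF_in = 0.01924 + 0.04428 = 0.063520 kg/m²/yr.
Burial below the mixed layer flux = ΣF_in − (0.007364) = 0.063520 − 0.007364 = 0.05616 kg/m²/yr.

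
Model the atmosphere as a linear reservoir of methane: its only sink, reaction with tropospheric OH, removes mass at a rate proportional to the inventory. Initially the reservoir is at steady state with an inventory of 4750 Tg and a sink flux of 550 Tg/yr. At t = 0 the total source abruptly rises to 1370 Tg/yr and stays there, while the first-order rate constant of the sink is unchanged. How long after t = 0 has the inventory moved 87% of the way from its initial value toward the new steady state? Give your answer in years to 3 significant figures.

17.6 yr

τ = M₀/F₀ = 4750/550 = 8.636 yr.
The remaining gap fraction is e^(−t/τ); 87% covered ⇒ e^(−t/τ) = 0.130.
t = −τ ln(0.130) = 8.636 × 2.040 = 17.62 yr.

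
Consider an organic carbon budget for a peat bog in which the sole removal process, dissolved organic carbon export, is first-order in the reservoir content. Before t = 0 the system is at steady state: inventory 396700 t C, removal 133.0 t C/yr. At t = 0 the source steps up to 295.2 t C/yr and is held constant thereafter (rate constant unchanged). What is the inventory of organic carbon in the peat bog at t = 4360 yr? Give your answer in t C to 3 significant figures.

The sink rate constant is k = F₀/M₀ = 133.0/396700 = 0.0003353 yr⁻¹.
Solving dM/dt = F₁ − kM with M(0) = M₀ gives M(t) = F₁/k + (M₀ − F₁/k)·e^(−kt).
F₁/k = 295.2/0.0003353 = 880500 t C; kt = 0.0003353 × 4360 = 1.462, e^(−kt) = 0.2318.
M(4360) = 880500 + (396700 − 880500) × 0.2318 = 880500 − 112200 = 768340 t C.

768000 t C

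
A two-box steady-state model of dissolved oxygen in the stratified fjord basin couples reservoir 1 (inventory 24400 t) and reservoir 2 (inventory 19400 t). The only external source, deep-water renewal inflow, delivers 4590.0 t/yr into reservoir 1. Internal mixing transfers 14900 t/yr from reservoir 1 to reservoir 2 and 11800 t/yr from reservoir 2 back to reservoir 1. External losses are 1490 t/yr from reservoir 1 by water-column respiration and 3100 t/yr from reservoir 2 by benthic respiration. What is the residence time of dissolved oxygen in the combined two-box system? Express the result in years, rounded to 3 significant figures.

9.54 yr

Treat the two boxes together as one reservoir: the mixing fluxes between them are internal recycling, so τ = ΣM / Σ(external losses).
M_total = 24400 + 19400 = 43800 t.
ΣF_external_out = 1490 + 3100 = 4590.0 t/yr.
τ = M_total / ΣF_ext = 43800 / 4590.0 = 9.542 yr.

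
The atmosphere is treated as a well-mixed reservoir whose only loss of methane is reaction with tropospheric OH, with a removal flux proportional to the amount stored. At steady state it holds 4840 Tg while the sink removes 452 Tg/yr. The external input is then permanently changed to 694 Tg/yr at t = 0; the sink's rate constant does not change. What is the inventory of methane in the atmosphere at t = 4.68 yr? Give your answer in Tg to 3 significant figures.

τ = M₀/F₀ = 4840/452 = 10.71 yr; rate constant k = 1/τ.
New steady state M_∞ = F₁/k = F₁·τ = 694 × 10.71 = 7431.3 Tg.
M(t) = M_∞ + (M₀ − M_∞)·e^(−t/τ); t/τ = 4.68/10.71 = 0.4371, so e^(−t/τ) = 0.6459.
M(t) = 7431.3 − 2591 × 0.6459 = 5757.5 Tg.

5760 Tg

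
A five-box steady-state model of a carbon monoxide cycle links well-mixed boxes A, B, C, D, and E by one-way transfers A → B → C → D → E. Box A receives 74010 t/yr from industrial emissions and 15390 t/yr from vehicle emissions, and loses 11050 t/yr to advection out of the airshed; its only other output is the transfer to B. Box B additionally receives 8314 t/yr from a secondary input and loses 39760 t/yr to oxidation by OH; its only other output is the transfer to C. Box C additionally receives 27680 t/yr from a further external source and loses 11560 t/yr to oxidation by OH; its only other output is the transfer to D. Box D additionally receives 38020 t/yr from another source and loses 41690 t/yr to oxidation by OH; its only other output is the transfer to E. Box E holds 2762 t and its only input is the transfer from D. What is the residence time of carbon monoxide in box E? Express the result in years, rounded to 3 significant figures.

Box A: F(A→B) = (74010 + 15390) − 11050 = 78350 t/yr.
Box B: F(B→C) = (78350 + 8314) − 39760 = 46904 t/yr.
Box C: F(C→D) = (46904 + 27680) − 11560 = 63024 t/yr.
Box D: F(D→E) = (63024 + 38020) − 41690 = 59354 t/yr.
Box E throughput = its input = 59354 t/yr; τ = 2762 / 59354 = 0.04653 yr.

0.0465 yr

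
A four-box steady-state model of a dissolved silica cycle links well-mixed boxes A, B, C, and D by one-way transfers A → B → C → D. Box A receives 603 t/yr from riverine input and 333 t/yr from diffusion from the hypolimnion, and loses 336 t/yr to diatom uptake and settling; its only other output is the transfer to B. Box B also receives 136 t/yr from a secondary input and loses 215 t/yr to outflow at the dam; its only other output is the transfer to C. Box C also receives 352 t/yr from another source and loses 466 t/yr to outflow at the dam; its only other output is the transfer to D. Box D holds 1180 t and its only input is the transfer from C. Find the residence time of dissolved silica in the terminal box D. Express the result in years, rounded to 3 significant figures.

2.90 yr

Box A: F(A→B) = (603 + 333) − 336 = 600.00 t/yr.
Box B: F(B→C) = (600.00 + 136) − 215 = 521.00 t/yr.
Box C: F(C→D) = (521.00 + 352) − 466 = 407.00 t/yr.
Box D throughput = its input = 407.00 t/yr; τ = 1180 / 407.00 = 2.899 yr.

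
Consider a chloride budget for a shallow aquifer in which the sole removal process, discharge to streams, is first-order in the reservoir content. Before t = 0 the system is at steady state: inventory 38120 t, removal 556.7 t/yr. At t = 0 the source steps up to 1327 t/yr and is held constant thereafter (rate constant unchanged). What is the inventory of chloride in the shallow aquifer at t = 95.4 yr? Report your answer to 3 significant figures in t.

77800 t

Residence time τ = M₀/F₀ = 68.47 yr. The eventual steady state is M_∞ = M₀·(F₁/F₀) = 38120 × 1327/556.7 = 90866 t.
The anomaly ΔM(t) = M(t) − M_∞ decays as ΔM₀·e^(−t/τ) with ΔM₀ = 38120 − 90866 = −52750 t.
At t = 95.4 yr, e^(−t/τ) = e^(−1.393) = 0.2483, so ΔM = −13100 t and M = 90866 − 13100 = 77771 t.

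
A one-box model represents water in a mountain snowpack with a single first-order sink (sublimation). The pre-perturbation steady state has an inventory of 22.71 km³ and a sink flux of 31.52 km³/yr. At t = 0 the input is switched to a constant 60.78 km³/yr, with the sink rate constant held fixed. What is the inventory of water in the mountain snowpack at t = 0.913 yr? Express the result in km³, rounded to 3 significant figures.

Residence time τ = M₀/F₀ = 0.7205 yr. The eventual steady state is M_∞ = M₀·(F₁/F₀) = 22.71 × 60.78/31.52 = 43.792 km³.
The anomaly ΔM(t) = M(t) − M_∞ decays as ΔM₀·e^(−t/τ) with ΔM₀ = 22.71 − 43.792 = −21.08 km³.
At t = 0.913 yr, e^(−t/τ) = e^(−1.267) = 0.2816, so ΔM = −5.937 km³ and M = 43.792 − 5.937 = 37.855 km³.

37.9 km³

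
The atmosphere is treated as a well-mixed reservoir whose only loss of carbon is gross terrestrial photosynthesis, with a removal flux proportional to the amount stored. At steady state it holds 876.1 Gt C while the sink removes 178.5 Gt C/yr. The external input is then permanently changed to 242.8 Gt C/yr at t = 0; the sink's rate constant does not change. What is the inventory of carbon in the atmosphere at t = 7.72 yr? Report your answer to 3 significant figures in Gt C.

Residence time τ = M₀/F₀ = 4.908 yr. The eventual steady state is M_∞ = M₀·(F₁/F₀) = 876.1 × 242.8/178.5 = 1191.7 Gt C.
The anomaly ΔM(t) = M(t) − M_∞ decays as ΔM₀·e^(−t/τ) with ΔM₀ = 876.1 − 1191.7 = −315.6 Gt C.
At t = 7.72 yr, e^(−t/τ) = e^(−1.573) = 0.2074, so ΔM = −65.47 Gt C and M = 1191.7 − 65.47 = 1126.2 Gt C.

1130 Gt C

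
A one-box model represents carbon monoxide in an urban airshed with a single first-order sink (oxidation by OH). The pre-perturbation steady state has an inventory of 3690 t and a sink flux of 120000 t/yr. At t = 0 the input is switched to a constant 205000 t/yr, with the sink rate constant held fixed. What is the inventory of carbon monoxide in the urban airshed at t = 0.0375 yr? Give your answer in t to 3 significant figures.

τ = M₀/F₀ = 3690/120000 = 0.03075 yr; rate constant k = 1/τ.
New steady state M_∞ = F₁/k = F₁·τ = 205000 × 0.03075 = 6303.8 t.
M(t) = M_∞ + (M₀ − M_∞)·e^(−t/τ); t/τ = 0.0375/0.03075 = 1.220, so e^(−t/τ) = 0.2954.
M(t) = 6303.8 − 2614 × 0.2954 = 5531.7 t.

5530 t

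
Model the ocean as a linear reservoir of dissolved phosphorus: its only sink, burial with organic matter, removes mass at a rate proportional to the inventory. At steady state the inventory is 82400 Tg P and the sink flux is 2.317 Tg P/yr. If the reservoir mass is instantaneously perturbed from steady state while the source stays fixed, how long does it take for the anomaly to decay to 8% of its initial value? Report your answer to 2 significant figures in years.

For a linear reservoir the anomaly decays as exp(−t/τ) with τ = M/F = 82400/2.317 = 35560 yr.
exp(−t/τ) = 0.08 ⇒ t = −τ ln(0.08) = 35560 × 2.526 = 89820 yr.

90000 yr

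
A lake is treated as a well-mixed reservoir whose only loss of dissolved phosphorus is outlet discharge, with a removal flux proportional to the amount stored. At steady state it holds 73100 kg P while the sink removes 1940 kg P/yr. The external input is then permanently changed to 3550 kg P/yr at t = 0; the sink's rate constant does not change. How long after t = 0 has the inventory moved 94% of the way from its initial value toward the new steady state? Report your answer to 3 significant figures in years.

τ = M₀/F₀ = 73100/1940 = 37.68 yr.
The remaining gap fraction is e^(−t/τ); 94% covered ⇒ e^(−t/τ) = 0.0600.
t = −τ ln(0.0600) = 37.68 × 2.813 = 106.0 yr.

106 yr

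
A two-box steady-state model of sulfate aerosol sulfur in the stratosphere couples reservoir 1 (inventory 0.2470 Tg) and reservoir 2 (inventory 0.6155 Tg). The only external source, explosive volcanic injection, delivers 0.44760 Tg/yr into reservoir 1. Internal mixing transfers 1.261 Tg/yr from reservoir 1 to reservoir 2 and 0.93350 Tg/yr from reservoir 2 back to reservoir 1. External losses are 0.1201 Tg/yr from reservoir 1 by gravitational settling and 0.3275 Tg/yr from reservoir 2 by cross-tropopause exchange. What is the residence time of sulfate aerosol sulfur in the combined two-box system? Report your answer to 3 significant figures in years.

1.93 yr

For the system as a whole, the A↔B exchange is internal and contributes nothing to the throughput; only the external sinks remove mass.
M_total = 0.2470 + 0.6155 = 0.86250 Tg.
ΣF_external_out = 0.1201 + 0.3275 = 0.44760 Tg/yr.
τ = M_total / ΣF_ext = 0.86250 / 0.44760 = 1.927 yr.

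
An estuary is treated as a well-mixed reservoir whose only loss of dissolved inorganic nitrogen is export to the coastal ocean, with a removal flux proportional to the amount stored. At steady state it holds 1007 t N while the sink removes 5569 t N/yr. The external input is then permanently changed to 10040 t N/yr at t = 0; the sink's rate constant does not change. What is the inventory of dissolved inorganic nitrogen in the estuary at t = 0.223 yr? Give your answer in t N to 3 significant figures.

1580 t N

τ = M₀/F₀ = 1007/5569 = 0.1808 yr; rate constant k = 1/τ.
New steady state M_∞ = F₁/k = F₁·τ = 10040 × 0.1808 = 1815.5 t N.
M(t) = M_∞ + (M₀ − M_∞)·e^(−t/τ); t/τ = 0.223/0.1808 = 1.233, so e^(−t/τ) = 0.2913.
M(t) = 1815.5 − 808.5 × 0.2913 = 1579.9 t N.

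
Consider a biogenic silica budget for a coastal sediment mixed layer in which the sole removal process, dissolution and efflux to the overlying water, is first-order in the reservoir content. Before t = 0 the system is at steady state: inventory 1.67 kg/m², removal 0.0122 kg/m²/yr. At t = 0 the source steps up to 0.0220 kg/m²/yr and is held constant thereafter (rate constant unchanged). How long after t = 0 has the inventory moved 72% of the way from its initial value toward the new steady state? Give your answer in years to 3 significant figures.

174 yr

τ = M₀/F₀ = 1.67/0.0122 = 136.9 yr.
The remaining gap fraction is e^(−t/τ); 72% covered ⇒ e^(−t/τ) = 0.280.
t = −τ ln(0.280) = 136.9 × 1.273 = 174.3 yr.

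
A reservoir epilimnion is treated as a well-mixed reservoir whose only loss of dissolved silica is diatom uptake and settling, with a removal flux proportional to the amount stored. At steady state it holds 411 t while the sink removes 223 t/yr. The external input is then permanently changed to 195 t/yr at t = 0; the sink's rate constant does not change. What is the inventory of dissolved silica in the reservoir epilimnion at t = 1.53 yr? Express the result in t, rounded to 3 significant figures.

τ = M₀/F₀ = 411/223 = 1.843 yr; rate constant k = 1/τ.
New steady state M_∞ = F₁/k = F₁·τ = 195 × 1.843 = 359.39 t.
M(t) = M_∞ + (M₀ − M_∞)·e^(−t/τ); t/τ = 1.53/1.843 = 0.8301, so e^(−t/τ) = 0.4360.
M(t) = 359.39 + 51.61 × 0.4360 = 381.89 t.

382 t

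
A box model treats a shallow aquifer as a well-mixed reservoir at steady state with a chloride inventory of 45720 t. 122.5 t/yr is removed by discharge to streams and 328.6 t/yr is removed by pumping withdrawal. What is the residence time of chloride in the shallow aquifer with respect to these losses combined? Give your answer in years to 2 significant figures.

100 yr

Total removal = 122.5 + 328.6 = 451.10 t/yr.
τ = M / ΣF_out = 45720 / 451.10 = 101.4 yr.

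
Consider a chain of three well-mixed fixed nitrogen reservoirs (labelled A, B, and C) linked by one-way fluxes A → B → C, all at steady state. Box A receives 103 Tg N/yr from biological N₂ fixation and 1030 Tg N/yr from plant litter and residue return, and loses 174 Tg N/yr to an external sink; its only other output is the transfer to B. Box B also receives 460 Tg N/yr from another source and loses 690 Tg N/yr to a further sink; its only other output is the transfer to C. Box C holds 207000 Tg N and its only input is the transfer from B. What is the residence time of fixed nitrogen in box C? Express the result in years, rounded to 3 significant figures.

Box A: F(A→B) = (103 + 1030) − 174 = 959.00 Tg N/yr.
Box B: F(B→C) = (959.00 + 460) − 690 = 729.00 Tg N/yr.
Box C throughput = its input = 729.00 Tg N/yr; τ = 207000 / 729.00 = 284.0 yr.

284 yr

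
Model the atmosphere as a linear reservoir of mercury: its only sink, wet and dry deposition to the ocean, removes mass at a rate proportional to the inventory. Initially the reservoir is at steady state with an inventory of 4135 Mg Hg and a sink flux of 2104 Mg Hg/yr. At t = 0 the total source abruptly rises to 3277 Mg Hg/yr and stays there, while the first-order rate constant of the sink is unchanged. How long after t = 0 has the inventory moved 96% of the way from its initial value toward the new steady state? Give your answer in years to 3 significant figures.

τ = M₀/F₀ = 4135/2104 = 1.965 yr.
The remaining gap fraction is e^(−t/τ); 96% covered ⇒ e^(−t/τ) = 0.0400.
t = −τ ln(0.0400) = 1.965 × 3.219 = 6.326 yr.

6.33 yr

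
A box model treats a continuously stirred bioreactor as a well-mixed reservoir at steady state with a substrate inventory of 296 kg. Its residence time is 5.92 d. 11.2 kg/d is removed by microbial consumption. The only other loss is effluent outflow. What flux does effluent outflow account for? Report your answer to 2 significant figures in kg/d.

39 kg/d

Total removal F = M/τ = 296 / 5.92 = 50.00 kg/d.
Effluent outflow = F − (11.2) = 50.00 − 11.20 = 38.80 kg/d.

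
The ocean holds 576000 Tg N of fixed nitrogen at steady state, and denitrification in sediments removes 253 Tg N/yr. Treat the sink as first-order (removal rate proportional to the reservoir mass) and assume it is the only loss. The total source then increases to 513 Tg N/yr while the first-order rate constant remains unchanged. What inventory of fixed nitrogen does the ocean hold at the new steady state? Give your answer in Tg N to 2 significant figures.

Rate constant k = F/M = 253 / 576000 = 0.0004392 yr⁻¹.
At the new steady state, source = k·M_new ⇒ M_new = 513 / 0.0004392 = 1.168×10^6 Tg N.
(Equivalently M_new = M × F_new/F_old = 576000 × 513/253.)

1.2×10^6 Tg N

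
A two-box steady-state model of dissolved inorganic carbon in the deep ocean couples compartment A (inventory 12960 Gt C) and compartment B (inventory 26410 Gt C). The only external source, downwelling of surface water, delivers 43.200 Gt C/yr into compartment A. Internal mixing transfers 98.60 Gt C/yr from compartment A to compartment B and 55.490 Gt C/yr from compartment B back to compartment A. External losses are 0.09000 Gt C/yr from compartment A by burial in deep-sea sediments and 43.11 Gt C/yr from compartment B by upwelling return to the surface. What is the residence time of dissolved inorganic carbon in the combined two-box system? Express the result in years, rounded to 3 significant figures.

For the system as a whole, the A↔B exchange is internal and contributes nothing to the throughput; only the external sinks remove mass.
M_total = 12960 + 26410 = 39370 Gt C.
ΣF_external_out = 0.09000 + 43.11 = 43.200 Gt C/yr.
τ = M_total / ΣF_ext = 39370 / 43.200 = 911.3 yr.

911 yr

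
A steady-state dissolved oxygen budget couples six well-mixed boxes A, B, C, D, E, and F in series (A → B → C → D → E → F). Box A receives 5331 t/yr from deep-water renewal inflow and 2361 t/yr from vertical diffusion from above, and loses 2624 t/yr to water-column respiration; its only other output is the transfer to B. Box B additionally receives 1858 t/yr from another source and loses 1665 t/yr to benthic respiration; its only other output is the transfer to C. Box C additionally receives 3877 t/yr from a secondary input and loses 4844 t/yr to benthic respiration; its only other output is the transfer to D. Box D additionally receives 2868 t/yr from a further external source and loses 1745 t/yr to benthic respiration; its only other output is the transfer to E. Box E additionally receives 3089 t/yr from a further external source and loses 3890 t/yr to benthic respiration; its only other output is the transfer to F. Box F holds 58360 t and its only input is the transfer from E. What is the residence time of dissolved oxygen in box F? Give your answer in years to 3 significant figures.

12.6 yr

Box A: F(A→B) = (5331 + 2361) − 2624 = 5068.0 t/yr.
Box B: F(B→C) = (5068.0 + 1858) − 1665 = 5261.0 t/yr.
Box C: F(C→D) = (5261.0 + 3877) − 4844 = 4294.0 t/yr.
Box D: F(D→E) = (4294.0 + 2868) − 1745 = 5417.0 t/yr.
Box E: F(E→F) = (5417.0 + 3089) − 3890 = 4616.0 t/yr.
Box F throughput = its input = 4616.0 t/yr; τ = 58360 / 4616.0 = 12.64 yr.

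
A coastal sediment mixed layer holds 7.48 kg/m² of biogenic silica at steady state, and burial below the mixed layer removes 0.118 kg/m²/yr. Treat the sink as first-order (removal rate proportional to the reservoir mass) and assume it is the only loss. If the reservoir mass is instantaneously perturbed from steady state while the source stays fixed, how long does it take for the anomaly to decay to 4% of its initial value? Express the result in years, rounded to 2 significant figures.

For a linear reservoir the anomaly decays as exp(−t/τ) with τ = M/F = 7.48/0.118 = 63.39 yr.
exp(−t/τ) = 0.04 ⇒ t = −τ ln(0.04) = 63.39 × 3.219 = 204.0 yr.

200 yr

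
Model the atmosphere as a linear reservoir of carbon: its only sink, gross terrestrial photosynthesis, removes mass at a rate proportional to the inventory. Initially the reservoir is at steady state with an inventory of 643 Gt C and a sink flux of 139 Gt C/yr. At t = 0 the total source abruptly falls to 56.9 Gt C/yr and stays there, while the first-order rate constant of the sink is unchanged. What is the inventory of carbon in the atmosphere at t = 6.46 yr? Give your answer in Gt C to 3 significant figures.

The sink rate constant is k = F₀/M₀ = 139/643 = 0.2162 yr⁻¹.
Solving dM/dt = F₁ − kM with M(0) = M₀ gives M(t) = F₁/k + (M₀ − F₁/k)·e^(−kt).
F₁/k = 56.9/0.2162 = 263.21 Gt C; kt = 0.2162 × 6.46 = 1.396, e^(−kt) = 0.2475.
M(6.46) = 263.21 + (643 − 263.21) × 0.2475 = 263.21 + 93.98 = 357.20 Gt C.

357 Gt C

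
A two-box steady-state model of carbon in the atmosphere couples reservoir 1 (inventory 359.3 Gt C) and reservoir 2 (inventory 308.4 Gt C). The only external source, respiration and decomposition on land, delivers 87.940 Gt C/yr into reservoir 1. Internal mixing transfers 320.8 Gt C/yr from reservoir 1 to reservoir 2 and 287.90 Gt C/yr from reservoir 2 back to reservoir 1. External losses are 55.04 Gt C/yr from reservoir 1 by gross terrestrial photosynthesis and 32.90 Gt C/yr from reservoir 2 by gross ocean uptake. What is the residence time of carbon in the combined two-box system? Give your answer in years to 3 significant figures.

7.59 yr

For the system as a whole, the A↔B exchange is internal and contributes nothing to the throughput; only the external sinks remove mass.
M_total = 359.3 + 308.4 = 667.70 Gt C.
ΣF_external_out = 55.04 + 32.90 = 87.940 Gt C/yr.
τ = M_total / ΣF_ext = 667.70 / 87.940 = 7.593 yr.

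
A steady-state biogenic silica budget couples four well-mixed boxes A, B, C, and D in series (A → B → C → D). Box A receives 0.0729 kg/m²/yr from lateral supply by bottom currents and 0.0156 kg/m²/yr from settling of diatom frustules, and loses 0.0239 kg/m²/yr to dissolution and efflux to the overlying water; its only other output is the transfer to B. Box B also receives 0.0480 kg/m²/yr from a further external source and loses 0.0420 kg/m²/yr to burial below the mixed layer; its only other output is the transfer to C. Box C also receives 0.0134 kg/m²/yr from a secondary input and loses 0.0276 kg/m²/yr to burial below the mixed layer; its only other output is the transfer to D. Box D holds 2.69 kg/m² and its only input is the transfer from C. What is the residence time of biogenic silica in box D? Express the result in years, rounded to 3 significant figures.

47.7 yr

Box A: F(A→B) = (0.0729 + 0.0156) − 0.0239 = 0.064600 kg/m²/yr.
Box B: F(B→C) = (0.064600 + 0.0480) − 0.0420 = 0.070600 kg/m²/yr.
Box C: F(C→D) = (0.070600 + 0.0134) − 0.0276 = 0.056400 kg/m²/yr.
Box D throughput = its input = 0.056400 kg/m²/yr; τ = 2.69 / 0.056400 = 47.70 yr.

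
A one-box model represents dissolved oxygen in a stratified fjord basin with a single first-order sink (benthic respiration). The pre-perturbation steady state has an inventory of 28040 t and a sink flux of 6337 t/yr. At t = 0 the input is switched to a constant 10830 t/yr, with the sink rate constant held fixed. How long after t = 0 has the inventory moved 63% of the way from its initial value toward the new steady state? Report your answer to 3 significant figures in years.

τ = M₀/F₀ = 28040/6337 = 4.425 yr.
The remaining gap fraction is e^(−t/τ); 63% covered ⇒ e^(−t/τ) = 0.370.
t = −τ ln(0.370) = 4.425 × 0.9943 = 4.399 yr.

4.40 yr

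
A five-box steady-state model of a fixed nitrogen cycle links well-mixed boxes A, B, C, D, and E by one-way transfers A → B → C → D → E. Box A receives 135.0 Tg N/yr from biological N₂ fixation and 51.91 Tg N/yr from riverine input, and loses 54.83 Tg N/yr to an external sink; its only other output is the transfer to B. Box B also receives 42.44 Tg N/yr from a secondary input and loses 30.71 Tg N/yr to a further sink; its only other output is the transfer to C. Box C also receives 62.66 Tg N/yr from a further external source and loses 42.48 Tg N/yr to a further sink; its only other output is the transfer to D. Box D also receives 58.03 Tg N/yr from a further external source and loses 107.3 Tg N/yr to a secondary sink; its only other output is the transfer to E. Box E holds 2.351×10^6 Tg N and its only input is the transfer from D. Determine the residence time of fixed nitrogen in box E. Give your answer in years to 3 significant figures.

Box A: F(A→B) = (135.0 + 51.91) − 54.83 = 132.08 Tg N/yr.
Box B: F(B→C) = (132.08 + 42.44) − 30.71 = 143.81 Tg N/yr.
Box C: F(C→D) = (143.81 + 62.66) − 42.48 = 163.99 Tg N/yr.
Box D: F(D→E) = (163.99 + 58.03) − 107.3 = 114.72 Tg N/yr.
Box E throughput = its input = 114.72 Tg N/yr; τ = 2.351×10^6 / 114.72 = 20490 yr.

20500 yr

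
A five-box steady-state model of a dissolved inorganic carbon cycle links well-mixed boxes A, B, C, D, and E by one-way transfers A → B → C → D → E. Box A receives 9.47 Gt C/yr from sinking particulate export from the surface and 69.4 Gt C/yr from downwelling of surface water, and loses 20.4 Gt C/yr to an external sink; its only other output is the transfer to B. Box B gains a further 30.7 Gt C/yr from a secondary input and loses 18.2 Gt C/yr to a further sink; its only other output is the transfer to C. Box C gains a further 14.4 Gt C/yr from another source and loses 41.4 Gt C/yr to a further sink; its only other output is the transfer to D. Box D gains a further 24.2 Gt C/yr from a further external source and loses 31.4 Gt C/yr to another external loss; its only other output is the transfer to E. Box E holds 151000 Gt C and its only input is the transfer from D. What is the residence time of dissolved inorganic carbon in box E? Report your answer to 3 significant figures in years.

4110 yr

Box A: F(A→B) = (9.47 + 69.4) − 20.4 = 58.470 Gt C/yr.
Box B: F(B→C) = (58.470 + 30.7) − 18.2 = 70.970 Gt C/yr.
Box C: F(C→D) = (70.970 + 14.4) − 41.4 = 43.970 Gt C/yr.
Box D: F(D→E) = (43.970 + 24.2) − 31.4 = 36.770 Gt C/yr.
Box E throughput = its input = 36.770 Gt C/yr; τ = 151000 / 36.770 = 4107 yr.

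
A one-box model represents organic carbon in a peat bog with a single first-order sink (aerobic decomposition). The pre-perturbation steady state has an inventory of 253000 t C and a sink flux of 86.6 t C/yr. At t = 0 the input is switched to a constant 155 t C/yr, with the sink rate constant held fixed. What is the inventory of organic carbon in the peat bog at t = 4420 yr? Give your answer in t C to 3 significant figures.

The sink rate constant is k = F₀/M₀ = 86.6/253000 = 0.0003423 yr⁻¹.
Solving dM/dt = F₁ − kM with M(0) = M₀ gives M(t) = F₁/k + (M₀ − F₁/k)·e^(−kt).
F₁/k = 155/0.0003423 = 452830 t C; kt = 0.0003423 × 4420 = 1.513, e^(−kt) = 0.2203.
M(4420) = 452830 + (253000 − 452830) × 0.2203 = 452830 − 44010 = 408810 t C.

409000 t C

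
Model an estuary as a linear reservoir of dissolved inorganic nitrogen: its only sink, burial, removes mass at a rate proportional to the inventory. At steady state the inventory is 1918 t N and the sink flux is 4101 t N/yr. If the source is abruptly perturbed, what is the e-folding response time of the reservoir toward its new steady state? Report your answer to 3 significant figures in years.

0.468 yr

For a linear reservoir the response time equals the residence time τ = M/F.
τ = 1918 / 4101 = 0.4677 yr.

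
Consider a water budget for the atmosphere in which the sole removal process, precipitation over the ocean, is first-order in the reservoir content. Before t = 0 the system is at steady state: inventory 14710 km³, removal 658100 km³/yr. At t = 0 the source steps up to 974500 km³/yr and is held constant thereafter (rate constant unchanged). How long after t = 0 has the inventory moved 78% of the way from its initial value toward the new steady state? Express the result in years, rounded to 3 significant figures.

0.0338 yr

τ = M₀/F₀ = 14710/658100 = 0.02235 yr.
The remaining gap fraction is e^(−t/τ); 78% covered ⇒ e^(−t/τ) = 0.220.
t = −τ ln(0.220) = 0.02235 × 1.514 = 0.03384 yr.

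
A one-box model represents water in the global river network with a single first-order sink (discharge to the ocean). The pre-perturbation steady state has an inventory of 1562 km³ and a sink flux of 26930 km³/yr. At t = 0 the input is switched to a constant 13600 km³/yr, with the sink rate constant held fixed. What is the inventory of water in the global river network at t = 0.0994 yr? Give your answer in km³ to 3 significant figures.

τ = M₀/F₀ = 1562/26930 = 0.05800 yr; rate constant k = 1/τ.
New steady state M_∞ = F₁/k = F₁·τ = 13600 × 0.05800 = 788.83 km³.
M(t) = M_∞ + (M₀ − M_∞)·e^(−t/τ); t/τ = 0.0994/0.05800 = 1.714, so e^(−t/τ) = 0.1802.
M(t) = 788.83 + 773.2 × 0.1802 = 928.15 km³.

928 km³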